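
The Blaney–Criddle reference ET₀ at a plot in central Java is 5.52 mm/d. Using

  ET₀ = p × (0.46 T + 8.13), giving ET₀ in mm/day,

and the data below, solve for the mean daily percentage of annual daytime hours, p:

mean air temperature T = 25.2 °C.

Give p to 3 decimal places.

0.280

p = ET₀ / (0.46 T + 8.13) = 5.52 / (0.46 × 25.2 + 8.13) = 5.52 / 19.722 = 0.2799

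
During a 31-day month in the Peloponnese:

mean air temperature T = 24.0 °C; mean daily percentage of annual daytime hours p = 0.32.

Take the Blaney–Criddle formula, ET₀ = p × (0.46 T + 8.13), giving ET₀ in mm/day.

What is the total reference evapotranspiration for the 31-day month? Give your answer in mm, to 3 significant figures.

ET₀ = 0.32 × (0.46 × 24.0 + 8.13) = 0.32 × 19.170 = 6.1344 mm/d
Monthly total = 6.1344 × 31 = 190.166 mm

190 mm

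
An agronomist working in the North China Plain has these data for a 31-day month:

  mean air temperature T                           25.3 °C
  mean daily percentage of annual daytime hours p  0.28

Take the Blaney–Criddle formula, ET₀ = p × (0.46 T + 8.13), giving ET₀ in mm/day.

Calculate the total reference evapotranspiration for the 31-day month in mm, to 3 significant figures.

172 mm

ET₀ = 0.28 × (0.46 × 25.3 + 8.13) = 0.28 × 19.768 = 5.5350 mm/d
Monthly total = 5.5350 × 31 = 171.585 mm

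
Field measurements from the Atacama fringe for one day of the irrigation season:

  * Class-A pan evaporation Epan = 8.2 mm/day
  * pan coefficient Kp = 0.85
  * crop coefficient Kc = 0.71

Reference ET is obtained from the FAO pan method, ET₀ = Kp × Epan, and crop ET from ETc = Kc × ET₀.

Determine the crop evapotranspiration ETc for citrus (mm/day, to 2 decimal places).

ET₀ = 0.85 × 8.2 = 6.9700 mm/d
ETc = Kc × ET₀ = 0.71 × 6.9700 = 4.9487 mm/d

4.95 mm/day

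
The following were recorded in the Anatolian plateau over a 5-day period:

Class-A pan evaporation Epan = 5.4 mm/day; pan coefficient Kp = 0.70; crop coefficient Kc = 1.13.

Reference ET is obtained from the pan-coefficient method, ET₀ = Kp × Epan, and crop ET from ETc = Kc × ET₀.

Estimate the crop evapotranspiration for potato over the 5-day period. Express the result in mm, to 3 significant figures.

21.4 mm

ET₀ = 0.70 × 5.4 = 3.7800 mm/d
ETc = Kc × ET₀ = 1.13 × 3.7800 = 4.2714 mm/d
Over 5 days: 4.2714 × 5 = 21.357 mm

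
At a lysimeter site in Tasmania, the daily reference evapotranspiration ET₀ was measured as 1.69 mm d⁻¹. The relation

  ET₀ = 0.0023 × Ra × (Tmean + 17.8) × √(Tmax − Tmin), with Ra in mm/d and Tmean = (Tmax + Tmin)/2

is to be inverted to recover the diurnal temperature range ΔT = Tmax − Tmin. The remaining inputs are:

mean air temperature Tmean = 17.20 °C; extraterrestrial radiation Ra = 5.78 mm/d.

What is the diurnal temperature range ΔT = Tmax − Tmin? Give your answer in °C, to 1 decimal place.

√ΔT = ET₀ / [0.0023 × Ra × (Tmean+17.8)] = 1.69 / (0.0023 × 5.78 × 35.00) = 3.6321
ΔT = 3.6321² = 13.192 °C

13.2 °C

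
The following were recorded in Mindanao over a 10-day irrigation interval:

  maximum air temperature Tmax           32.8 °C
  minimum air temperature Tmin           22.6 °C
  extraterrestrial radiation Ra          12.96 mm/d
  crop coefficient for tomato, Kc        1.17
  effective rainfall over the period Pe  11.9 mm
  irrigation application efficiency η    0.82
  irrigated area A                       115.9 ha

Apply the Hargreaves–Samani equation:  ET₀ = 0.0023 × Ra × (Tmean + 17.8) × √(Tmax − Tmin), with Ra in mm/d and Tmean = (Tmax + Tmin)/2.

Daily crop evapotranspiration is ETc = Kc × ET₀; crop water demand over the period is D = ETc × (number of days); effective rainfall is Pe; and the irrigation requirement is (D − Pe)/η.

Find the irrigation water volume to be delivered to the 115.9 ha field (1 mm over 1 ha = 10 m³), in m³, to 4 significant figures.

Tmean = (32.8 + 22.6)/2 = 27.70 °C
ET₀ = 0.0023 × 12.96 × (27.70 + 17.8) × √10.2 = 0.0023 × 12.96 × 45.50 × 3.1937 = 4.3315 mm/d
ETc = Kc × ET₀ = 1.17 × 4.3315 = 5.0679 mm/d
Crop demand D = ETc × 10 d = 5.0679 × 10 = 50.679 mm
D − Pe = 50.679 − 11.9 = 38.779 mm
Gross irrigation = 38.779 / 0.82 = 47.291 mm
Volume = 47.291 mm × 115.9 ha × 10 = 54810.3 m³

54810 m³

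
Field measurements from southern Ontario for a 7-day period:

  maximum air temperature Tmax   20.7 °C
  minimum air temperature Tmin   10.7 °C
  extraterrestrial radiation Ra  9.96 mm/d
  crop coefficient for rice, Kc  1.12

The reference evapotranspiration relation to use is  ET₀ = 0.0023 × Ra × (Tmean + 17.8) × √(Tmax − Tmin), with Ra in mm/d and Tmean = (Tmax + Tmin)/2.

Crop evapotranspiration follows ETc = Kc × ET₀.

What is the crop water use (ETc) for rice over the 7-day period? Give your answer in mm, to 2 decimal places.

Tmean = (20.7 + 10.7)/2 = 15.70 °C
ET₀ = 0.0023 × 9.96 × (15.70 + 17.8) × √10.0 = 0.0023 × 9.96 × 33.50 × 3.1623 = 2.4268 mm/d
ETc = Kc × ET₀ = 1.12 × 2.4268 = 2.7180 mm/d
Over 7 days: 2.7180 × 7 = 19.026 mm

19.03 mm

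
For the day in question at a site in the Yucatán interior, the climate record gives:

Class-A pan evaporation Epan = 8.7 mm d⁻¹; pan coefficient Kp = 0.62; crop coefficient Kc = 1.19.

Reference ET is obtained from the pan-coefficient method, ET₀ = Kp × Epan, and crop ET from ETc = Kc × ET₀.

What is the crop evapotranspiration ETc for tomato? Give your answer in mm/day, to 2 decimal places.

ET₀ = 0.62 × 8.7 = 5.3940 mm/d
ETc = Kc × ET₀ = 1.19 × 5.3940 = 6.4189 mm/d

6.42 mm/day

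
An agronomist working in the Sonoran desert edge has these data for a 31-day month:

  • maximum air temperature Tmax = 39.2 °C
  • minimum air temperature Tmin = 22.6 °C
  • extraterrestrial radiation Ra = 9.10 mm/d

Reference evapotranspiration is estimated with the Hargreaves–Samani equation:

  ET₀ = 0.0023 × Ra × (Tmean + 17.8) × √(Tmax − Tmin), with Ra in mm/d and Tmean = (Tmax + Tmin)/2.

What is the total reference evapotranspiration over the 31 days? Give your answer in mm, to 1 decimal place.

128.7 mm

Tmean = (39.2 + 22.6)/2 = 30.90 °C
ET₀ = 0.0023 × 9.10 × (30.90 + 17.8) × √16.6 = 0.0023 × 9.10 × 48.70 × 4.0743 = 4.1529 mm/d
Over 31 days: 4.1529 × 31 = 128.740 mm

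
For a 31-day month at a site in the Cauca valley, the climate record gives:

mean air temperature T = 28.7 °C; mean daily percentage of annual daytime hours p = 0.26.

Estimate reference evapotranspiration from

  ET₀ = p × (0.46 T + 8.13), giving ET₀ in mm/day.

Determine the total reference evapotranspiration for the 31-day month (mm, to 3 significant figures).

172 mm

ET₀ = 0.26 × (0.46 × 28.7 + 8.13) = 0.26 × 21.332 = 5.5463 mm/d
Monthly total = 5.5463 × 31 = 171.935 mm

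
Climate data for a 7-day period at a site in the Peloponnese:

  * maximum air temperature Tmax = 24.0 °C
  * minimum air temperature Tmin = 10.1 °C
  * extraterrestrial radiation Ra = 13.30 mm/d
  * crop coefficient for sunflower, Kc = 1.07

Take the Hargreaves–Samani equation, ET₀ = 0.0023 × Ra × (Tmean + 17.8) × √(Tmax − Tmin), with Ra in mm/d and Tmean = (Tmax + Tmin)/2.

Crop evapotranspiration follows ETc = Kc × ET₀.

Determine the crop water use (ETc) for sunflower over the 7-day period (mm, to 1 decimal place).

Tmean = (24.0 + 10.1)/2 = 17.05 °C
ET₀ = 0.0023 × 13.30 × (17.05 + 17.8) × √13.9 = 0.0023 × 13.30 × 34.85 × 3.7283 = 3.9746 mm/d
ETc = Kc × ET₀ = 1.07 × 3.9746 = 4.2528 mm/d
Over 7 days: 4.2528 × 7 = 29.770 mm

29.8 mm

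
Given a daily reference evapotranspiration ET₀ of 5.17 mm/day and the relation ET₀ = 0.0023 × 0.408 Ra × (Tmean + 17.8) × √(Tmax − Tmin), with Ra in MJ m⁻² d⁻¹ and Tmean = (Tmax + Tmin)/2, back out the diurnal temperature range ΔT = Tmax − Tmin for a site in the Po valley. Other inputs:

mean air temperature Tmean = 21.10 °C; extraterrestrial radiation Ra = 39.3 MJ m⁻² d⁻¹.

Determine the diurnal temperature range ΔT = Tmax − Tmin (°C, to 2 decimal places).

√ΔT = ET₀ / [0.0023 × 0.408 × Ra × (Tmean+17.8)] = 5.17 / (0.0023 × 16.0344 × 38.90) = 3.6038
ΔT = 3.6038² = 12.987 °C

12.99 °C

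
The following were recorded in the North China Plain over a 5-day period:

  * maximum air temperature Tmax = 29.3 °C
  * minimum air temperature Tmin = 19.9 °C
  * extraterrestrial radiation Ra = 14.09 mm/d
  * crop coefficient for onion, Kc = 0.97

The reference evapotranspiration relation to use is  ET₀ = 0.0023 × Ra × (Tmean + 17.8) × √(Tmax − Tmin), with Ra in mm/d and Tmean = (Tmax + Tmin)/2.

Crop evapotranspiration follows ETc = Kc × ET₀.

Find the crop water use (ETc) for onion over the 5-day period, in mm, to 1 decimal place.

20.4 mm

Tmean = (29.3 + 19.9)/2 = 24.60 °C
ET₀ = 0.0023 × 14.09 × (24.60 + 17.8) × √9.4 = 0.0023 × 14.09 × 42.40 × 3.0659 = 4.2127 mm/d
ETc = Kc × ET₀ = 0.97 × 4.2127 = 4.0863 mm/d
Over 5 days: 4.0863 × 5 = 20.432 mm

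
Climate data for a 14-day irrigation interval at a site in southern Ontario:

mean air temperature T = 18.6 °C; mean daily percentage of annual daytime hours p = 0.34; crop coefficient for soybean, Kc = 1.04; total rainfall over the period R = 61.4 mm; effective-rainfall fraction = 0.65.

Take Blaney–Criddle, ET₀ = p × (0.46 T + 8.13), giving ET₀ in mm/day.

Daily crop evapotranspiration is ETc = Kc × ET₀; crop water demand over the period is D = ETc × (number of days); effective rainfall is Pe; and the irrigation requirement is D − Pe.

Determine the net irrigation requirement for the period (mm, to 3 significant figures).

42.7 mm

ET₀ = 0.34 × (0.46 × 18.6 + 8.13) = 0.34 × 16.686 = 5.6732 mm/d
ETc = Kc × ET₀ = 1.04 × 5.6732 = 5.9001 mm/d
Crop demand D = ETc × 14 d = 5.9001 × 14 = 82.601 mm
Pe = 0.65 × 61.4 = 39.910 mm
D − Pe = 82.601 − 39.910 = 42.691 mm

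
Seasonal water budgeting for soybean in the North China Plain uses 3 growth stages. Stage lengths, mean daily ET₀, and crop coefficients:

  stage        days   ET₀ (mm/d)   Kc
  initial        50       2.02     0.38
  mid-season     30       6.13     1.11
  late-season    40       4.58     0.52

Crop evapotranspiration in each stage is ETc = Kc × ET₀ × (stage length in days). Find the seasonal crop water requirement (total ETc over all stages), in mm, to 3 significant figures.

initial: 0.38 × 2.02 × 50 = 38.38 mm
mid-season: 1.11 × 6.13 × 30 = 204.13 mm
late-season: 0.52 × 4.58 × 40 = 95.26 mm
Seasonal total = 337.77 mm

338 mm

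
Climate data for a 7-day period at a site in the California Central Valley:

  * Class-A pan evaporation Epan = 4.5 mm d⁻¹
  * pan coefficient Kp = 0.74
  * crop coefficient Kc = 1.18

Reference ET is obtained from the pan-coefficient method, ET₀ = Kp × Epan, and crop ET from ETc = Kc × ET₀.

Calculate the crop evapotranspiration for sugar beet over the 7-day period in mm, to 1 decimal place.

ET₀ = 0.74 × 4.5 = 3.3300 mm/d
ETc = Kc × ET₀ = 1.18 × 3.3300 = 3.9294 mm/d
Over 7 days: 3.9294 × 7 = 27.506 mm

27.5 mm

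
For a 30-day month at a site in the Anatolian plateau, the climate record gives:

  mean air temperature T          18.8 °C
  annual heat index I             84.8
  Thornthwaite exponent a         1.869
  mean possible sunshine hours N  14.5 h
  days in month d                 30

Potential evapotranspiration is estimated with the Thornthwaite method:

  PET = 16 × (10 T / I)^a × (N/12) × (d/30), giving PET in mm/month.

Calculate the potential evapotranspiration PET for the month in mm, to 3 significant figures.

10T/I = 10 × 18.8 / 84.8 = 2.2170
(10T/I)^a = 2.2170^1.869 = 4.4283
Uncorrected PET = 16 × 4.4283 = 70.853 mm
Correction = (N/12)(d/30) = (14.5/12)(30/30) = 1.2083
PET = 70.853 × 1.2083 = 85.612 mm/month

85.6 mm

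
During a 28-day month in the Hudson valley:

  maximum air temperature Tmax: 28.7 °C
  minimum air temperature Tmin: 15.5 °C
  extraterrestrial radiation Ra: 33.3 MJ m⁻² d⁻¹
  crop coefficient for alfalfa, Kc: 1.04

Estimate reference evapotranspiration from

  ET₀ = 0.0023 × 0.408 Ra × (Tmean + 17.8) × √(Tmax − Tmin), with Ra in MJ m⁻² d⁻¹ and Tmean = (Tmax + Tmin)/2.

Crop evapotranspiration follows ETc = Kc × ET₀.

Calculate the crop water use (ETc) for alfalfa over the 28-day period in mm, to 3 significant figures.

132 mm

Tmean = (28.7 + 15.5)/2 = 22.10 °C
0.408 Ra = 0.408 × 33.3 = 13.5864 mm/d equivalent
ET₀ = 0.0023 × 13.5864 × (22.10 + 17.8) × √13.2 = 0.0023 × 13.5864 × 39.90 × 3.6332 = 4.5300 mm/d
ETc = Kc × ET₀ = 1.04 × 4.5300 = 4.7112 mm/d
Over 28 days: 4.7112 × 28 = 131.914 mm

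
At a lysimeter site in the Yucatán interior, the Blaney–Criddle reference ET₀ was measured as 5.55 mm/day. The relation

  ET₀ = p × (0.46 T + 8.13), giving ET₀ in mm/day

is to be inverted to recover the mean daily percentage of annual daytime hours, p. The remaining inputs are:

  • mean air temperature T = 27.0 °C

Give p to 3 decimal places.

0.270

p = ET₀ / (0.46 T + 8.13) = 5.55 / (0.46 × 27.0 + 8.13) = 5.55 / 20.550 = 0.2701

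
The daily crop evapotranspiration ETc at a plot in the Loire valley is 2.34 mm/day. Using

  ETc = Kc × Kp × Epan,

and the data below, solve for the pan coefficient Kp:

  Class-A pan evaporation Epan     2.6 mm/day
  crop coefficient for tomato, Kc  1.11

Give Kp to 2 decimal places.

ETc = Kc × Kp × Epan  ⇒  Kp = ETc / (Kc × Epan)
Kp = 2.34 / (1.11 × 2.6) = 2.34 / 2.886 = 0.8108

0.81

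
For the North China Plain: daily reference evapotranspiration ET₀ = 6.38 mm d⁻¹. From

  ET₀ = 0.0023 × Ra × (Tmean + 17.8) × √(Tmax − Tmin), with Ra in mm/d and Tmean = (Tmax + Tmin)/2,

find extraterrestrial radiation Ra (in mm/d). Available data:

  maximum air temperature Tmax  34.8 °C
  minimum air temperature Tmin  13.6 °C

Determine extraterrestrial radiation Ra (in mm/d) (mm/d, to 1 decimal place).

14.3 mm/d

Tmean = 24.20 °C; √ΔT = 4.6043
Ra = ET₀ / [0.0023 × (Tmean+17.8) × √ΔT] = 6.38 / (0.0023 × 42.00 × 4.6043) = 14.344 mm/d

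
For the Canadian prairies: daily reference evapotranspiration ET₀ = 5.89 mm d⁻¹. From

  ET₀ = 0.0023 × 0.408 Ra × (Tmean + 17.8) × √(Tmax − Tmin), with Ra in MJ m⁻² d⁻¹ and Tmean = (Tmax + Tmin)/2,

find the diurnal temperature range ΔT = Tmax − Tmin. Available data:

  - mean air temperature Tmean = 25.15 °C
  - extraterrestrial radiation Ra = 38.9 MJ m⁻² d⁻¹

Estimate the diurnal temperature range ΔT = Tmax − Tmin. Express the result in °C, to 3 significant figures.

14.1 °C

√ΔT = ET₀ / [0.0023 × 0.408 × Ra × (Tmean+17.8)] = 5.89 / (0.0023 × 15.8712 × 42.95) = 3.7568
ΔT = 3.7568² = 14.114 °C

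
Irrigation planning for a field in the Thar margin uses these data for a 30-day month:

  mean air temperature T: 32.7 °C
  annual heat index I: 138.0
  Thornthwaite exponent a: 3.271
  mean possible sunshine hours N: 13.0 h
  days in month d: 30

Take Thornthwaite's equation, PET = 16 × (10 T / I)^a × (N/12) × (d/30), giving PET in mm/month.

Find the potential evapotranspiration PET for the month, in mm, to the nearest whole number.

291 mm

10T/I = 10 × 32.7 / 138.0 = 2.3696
(10T/I)^a = 2.3696^3.271 = 16.8098
Uncorrected PET = 16 × 16.8098 = 268.957 mm
Correction = (N/12)(d/30) = (13.0/12)(30/30) = 1.0833
PET = 268.957 × 1.0833 = 291.361 mm/month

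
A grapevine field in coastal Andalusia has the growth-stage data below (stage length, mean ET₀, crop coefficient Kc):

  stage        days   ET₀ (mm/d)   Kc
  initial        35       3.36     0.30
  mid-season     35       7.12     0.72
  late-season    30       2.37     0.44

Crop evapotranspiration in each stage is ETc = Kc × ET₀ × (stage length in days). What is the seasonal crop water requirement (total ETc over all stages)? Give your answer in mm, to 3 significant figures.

246 mm

initial: 0.30 × 3.36 × 35 = 35.28 mm
mid-season: 0.72 × 7.12 × 35 = 179.42 mm
late-season: 0.44 × 2.37 × 30 = 31.28 mm
Seasonal total = 245.98 mm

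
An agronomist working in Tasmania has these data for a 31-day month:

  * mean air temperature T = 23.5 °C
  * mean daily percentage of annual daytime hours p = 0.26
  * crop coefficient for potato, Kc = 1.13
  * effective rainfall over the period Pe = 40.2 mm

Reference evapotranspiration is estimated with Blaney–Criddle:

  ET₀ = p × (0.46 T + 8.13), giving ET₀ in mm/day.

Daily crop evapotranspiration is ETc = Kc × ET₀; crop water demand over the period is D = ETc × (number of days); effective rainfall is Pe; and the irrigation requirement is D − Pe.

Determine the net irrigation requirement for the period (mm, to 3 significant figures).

132 mm

ET₀ = 0.26 × (0.46 × 23.5 + 8.13) = 0.26 × 18.940 = 4.9244 mm/d
ETc = Kc × ET₀ = 1.13 × 4.9244 = 5.5646 mm/d
Crop demand D = ETc × 31 d = 5.5646 × 31 = 172.503 mm
D − Pe = 172.503 − 40.2 = 132.303 mm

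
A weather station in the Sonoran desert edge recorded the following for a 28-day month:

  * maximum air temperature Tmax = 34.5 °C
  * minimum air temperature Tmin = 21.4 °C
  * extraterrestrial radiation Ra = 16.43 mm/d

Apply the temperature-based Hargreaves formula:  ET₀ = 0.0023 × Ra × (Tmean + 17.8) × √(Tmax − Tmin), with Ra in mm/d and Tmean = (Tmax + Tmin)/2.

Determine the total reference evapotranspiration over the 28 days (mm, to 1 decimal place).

Tmean = (34.5 + 21.4)/2 = 27.95 °C
ET₀ = 0.0023 × 16.43 × (27.95 + 17.8) × √13.1 = 0.0023 × 16.43 × 45.75 × 3.6194 = 6.2574 mm/d
Over 28 days: 6.2574 × 28 = 175.207 mm

175.2 mm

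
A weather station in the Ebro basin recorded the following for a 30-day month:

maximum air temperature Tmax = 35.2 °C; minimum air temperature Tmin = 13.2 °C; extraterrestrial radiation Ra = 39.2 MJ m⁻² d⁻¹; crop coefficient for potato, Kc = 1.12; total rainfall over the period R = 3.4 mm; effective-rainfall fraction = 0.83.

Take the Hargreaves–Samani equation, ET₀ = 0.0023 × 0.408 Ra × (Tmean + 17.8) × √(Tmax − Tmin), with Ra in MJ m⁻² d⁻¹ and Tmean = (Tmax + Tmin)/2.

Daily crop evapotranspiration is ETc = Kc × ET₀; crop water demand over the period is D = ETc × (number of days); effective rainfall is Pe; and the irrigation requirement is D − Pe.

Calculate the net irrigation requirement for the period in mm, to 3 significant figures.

241 mm

Tmean = (35.2 + 13.2)/2 = 24.20 °C
0.408 Ra = 0.408 × 39.2 = 15.9936 mm/d equivalent
ET₀ = 0.0023 × 15.9936 × (24.20 + 17.8) × √22.0 = 0.0023 × 15.9936 × 42.00 × 4.6904 = 7.2466 mm/d
ETc = Kc × ET₀ = 1.12 × 7.2466 = 8.1162 mm/d
Crop demand D = ETc × 30 d = 8.1162 × 30 = 243.486 mm
Pe = 0.83 × 3.4 = 2.822 mm
D − Pe = 243.486 − 2.822 = 240.664 mm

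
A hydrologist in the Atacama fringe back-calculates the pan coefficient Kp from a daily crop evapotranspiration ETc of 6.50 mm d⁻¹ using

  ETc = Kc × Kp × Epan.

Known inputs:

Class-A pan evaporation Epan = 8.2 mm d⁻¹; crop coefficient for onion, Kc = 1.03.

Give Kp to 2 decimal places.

ETc = Kc × Kp × Epan  ⇒  Kp = ETc / (Kc × Epan)
Kp = 6.50 / (1.03 × 8.2) = 6.50 / 8.446 = 0.7696

0.77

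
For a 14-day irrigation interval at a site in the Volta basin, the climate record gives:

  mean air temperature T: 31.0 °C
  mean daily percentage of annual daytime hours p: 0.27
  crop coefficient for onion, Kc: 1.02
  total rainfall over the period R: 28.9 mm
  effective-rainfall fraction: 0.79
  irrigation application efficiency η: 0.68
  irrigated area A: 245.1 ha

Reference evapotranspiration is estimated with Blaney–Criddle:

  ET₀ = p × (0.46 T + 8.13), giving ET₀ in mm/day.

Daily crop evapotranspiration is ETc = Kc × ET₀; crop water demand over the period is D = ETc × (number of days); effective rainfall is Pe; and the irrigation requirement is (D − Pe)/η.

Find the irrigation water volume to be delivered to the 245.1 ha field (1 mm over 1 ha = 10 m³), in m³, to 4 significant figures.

228900 m³

ET₀ = 0.27 × (0.46 × 31.0 + 8.13) = 0.27 × 22.390 = 6.0453 mm/d
ETc = Kc × ET₀ = 1.02 × 6.0453 = 6.1662 mm/d
Crop demand D = ETc × 14 d = 6.1662 × 14 = 86.327 mm
Pe = 0.79 × 28.9 = 22.831 mm
D − Pe = 86.327 − 22.831 = 63.496 mm
Gross irrigation = 63.496 / 0.68 = 93.376 mm
Volume = 93.376 mm × 245.1 ha × 10 = 228864.6 m³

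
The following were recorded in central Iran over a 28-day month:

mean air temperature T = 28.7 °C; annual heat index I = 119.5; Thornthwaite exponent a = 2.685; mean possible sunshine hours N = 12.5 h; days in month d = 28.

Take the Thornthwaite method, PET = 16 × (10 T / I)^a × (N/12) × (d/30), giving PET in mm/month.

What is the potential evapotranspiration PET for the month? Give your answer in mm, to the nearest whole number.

164 mm

10T/I = 10 × 28.7 / 119.5 = 2.4017
(10T/I)^a = 2.4017^2.685 = 10.5122
Uncorrected PET = 16 × 10.5122 = 168.195 mm
Correction = (N/12)(d/30) = (12.5/12)(28/30) = 0.9722
PET = 168.195 × 0.9722 = 163.519 mm/month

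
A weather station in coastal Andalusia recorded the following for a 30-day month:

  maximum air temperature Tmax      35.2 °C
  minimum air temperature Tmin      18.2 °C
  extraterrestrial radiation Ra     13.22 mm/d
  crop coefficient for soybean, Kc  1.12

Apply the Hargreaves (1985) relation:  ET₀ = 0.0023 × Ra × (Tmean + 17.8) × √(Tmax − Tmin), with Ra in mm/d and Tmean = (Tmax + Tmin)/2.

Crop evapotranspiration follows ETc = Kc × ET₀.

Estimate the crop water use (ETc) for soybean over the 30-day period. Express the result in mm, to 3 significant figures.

187 mm

Tmean = (35.2 + 18.2)/2 = 26.70 °C
ET₀ = 0.0023 × 13.22 × (26.70 + 17.8) × √17.0 = 0.0023 × 13.22 × 44.50 × 4.1231 = 5.5788 mm/d
ETc = Kc × ET₀ = 1.12 × 5.5788 = 6.2483 mm/d
Over 30 days: 6.2483 × 30 = 187.449 mm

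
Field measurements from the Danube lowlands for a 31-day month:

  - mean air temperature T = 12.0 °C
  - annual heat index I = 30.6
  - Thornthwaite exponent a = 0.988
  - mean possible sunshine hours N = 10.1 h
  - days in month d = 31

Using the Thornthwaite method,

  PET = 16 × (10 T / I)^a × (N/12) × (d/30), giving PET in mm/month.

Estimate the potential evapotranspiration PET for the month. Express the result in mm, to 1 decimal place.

10T/I = 10 × 12.0 / 30.6 = 3.9216
(10T/I)^a = 3.9216^0.988 = 3.8578
Uncorrected PET = 16 × 3.8578 = 61.725 mm
Correction = (N/12)(d/30) = (10.1/12)(31/30) = 0.8697
PET = 61.725 × 0.8697 = 53.682 mm/month

53.7 mm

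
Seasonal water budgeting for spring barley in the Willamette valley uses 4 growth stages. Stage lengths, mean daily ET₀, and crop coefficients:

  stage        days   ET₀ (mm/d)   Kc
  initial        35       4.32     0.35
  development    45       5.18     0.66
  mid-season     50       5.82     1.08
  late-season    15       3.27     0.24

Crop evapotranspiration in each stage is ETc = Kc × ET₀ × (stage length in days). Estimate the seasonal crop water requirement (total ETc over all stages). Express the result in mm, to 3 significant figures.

533 mm

initial: 0.35 × 4.32 × 35 = 52.92 mm
development: 0.66 × 5.18 × 45 = 153.85 mm
mid-season: 1.08 × 5.82 × 50 = 314.28 mm
late-season: 0.24 × 3.27 × 15 = 11.77 mm
Seasonal total = 532.82 mm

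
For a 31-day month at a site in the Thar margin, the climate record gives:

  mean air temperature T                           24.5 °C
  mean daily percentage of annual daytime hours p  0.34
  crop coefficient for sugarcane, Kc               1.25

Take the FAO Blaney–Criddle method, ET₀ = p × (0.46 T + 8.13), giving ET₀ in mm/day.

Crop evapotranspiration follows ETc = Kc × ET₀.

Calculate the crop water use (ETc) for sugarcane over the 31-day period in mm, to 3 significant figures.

ET₀ = 0.34 × (0.46 × 24.5 + 8.13) = 0.34 × 19.400 = 6.5960 mm/d
ETc = Kc × ET₀ = 1.25 × 6.5960 = 8.2450 mm/d
Over 31 days: 8.2450 × 31 = 255.595 mm

256 mm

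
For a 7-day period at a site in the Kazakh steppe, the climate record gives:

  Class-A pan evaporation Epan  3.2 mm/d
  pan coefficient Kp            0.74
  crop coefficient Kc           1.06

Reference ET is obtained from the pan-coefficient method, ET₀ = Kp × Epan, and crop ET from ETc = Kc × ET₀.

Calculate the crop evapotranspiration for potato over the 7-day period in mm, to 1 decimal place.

17.6 mm

ET₀ = 0.74 × 3.2 = 2.3680 mm/d
ETc = Kc × ET₀ = 1.06 × 2.3680 = 2.5101 mm/d
Over 7 days: 2.5101 × 7 = 17.571 mm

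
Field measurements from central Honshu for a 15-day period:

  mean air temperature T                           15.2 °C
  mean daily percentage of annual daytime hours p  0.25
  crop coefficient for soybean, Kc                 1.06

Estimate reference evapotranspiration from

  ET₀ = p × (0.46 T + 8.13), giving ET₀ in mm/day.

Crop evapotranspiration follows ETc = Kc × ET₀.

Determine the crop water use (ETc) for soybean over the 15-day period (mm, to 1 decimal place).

60.1 mm

ET₀ = 0.25 × (0.46 × 15.2 + 8.13) = 0.25 × 15.122 = 3.7805 mm/d
ETc = Kc × ET₀ = 1.06 × 3.7805 = 4.0073 mm/d
Over 15 days: 4.0073 × 15 = 60.110 mm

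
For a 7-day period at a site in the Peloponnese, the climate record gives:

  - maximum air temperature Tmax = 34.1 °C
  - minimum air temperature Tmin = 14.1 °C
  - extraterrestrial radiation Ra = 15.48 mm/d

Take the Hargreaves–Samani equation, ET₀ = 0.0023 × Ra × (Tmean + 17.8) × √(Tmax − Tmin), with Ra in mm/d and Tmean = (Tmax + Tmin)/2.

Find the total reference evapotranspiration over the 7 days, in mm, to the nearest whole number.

Tmean = (34.1 + 14.1)/2 = 24.10 °C
ET₀ = 0.0023 × 15.48 × (24.10 + 17.8) × √20.0 = 0.0023 × 15.48 × 41.90 × 4.4721 = 6.6715 mm/d
Over 7 days: 6.6715 × 7 = 46.701 mm

47 mm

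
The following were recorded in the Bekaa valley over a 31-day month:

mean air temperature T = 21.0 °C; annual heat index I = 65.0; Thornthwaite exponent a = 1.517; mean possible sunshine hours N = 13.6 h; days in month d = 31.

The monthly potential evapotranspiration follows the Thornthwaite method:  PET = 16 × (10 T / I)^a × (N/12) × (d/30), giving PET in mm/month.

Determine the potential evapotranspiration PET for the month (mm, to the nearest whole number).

10T/I = 10 × 21.0 / 65.0 = 3.2308
(10T/I)^a = 3.2308^1.517 = 5.9241
Uncorrected PET = 16 × 5.9241 = 94.786 mm
Correction = (N/12)(d/30) = (13.6/12)(31/30) = 1.1711
PET = 94.786 × 1.1711 = 111.004 mm/month

111 mm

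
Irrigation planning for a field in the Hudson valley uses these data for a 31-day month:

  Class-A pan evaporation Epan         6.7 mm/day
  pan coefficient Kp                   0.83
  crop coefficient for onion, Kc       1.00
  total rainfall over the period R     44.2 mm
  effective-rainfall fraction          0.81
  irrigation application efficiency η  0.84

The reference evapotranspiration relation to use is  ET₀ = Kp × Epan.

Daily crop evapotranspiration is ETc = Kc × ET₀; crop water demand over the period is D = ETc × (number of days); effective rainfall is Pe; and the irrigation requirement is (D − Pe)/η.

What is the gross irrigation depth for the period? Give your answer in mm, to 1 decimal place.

162.6 mm

ET₀ = 0.83 × 6.7 = 5.5610 mm/d
ETc = Kc × ET₀ = 1.00 × 5.5610 = 5.5610 mm/d
Crop demand D = ETc × 31 d = 5.5610 × 31 = 172.391 mm
Pe = 0.81 × 44.2 = 35.802 mm
D − Pe = 172.391 − 35.802 = 136.589 mm
Gross irrigation = 136.589 / 0.84 = 162.606 mm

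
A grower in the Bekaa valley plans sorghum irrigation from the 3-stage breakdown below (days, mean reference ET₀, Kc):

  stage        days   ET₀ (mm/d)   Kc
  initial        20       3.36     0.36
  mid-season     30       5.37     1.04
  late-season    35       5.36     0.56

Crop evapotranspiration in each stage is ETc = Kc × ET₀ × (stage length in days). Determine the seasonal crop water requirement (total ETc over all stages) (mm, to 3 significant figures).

initial: 0.36 × 3.36 × 20 = 24.19 mm
mid-season: 1.04 × 5.37 × 30 = 167.54 mm
late-season: 0.56 × 5.36 × 35 = 105.06 mm
Seasonal total = 296.79 mm

297 mm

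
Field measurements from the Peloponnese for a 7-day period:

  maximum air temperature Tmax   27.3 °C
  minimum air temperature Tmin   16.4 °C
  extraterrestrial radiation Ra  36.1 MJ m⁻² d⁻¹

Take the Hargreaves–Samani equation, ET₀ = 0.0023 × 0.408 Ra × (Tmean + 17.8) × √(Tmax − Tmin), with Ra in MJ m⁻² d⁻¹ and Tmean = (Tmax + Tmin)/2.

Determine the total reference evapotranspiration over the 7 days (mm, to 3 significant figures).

31.0 mm

Tmean = (27.3 + 16.4)/2 = 21.85 °C
0.408 Ra = 0.408 × 36.1 = 14.7288 mm/d equivalent
ET₀ = 0.0023 × 14.7288 × (21.85 + 17.8) × √10.9 = 0.0023 × 14.7288 × 39.65 × 3.3015 = 4.4346 mm/d
Over 7 days: 4.4346 × 7 = 31.042 mm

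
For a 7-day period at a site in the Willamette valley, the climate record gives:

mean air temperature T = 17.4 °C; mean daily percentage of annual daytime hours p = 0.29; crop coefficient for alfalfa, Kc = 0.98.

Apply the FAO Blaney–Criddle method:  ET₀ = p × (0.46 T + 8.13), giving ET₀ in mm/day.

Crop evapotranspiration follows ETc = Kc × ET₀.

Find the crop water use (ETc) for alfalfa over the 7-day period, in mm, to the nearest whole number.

32 mm

ET₀ = 0.29 × (0.46 × 17.4 + 8.13) = 0.29 × 16.134 = 4.6789 mm/d
ETc = Kc × ET₀ = 0.98 × 4.6789 = 4.5853 mm/d
Over 7 days: 4.5853 × 7 = 32.097 mm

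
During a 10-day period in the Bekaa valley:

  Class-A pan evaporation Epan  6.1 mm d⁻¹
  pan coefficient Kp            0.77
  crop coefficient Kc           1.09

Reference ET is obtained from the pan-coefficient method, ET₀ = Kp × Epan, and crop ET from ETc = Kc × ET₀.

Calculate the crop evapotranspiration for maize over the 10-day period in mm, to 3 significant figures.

ET₀ = 0.77 × 6.1 = 4.6970 mm/d
ETc = Kc × ET₀ = 1.09 × 4.6970 = 5.1197 mm/d
Over 10 days: 5.1197 × 10 = 51.197 mm

51.2 mm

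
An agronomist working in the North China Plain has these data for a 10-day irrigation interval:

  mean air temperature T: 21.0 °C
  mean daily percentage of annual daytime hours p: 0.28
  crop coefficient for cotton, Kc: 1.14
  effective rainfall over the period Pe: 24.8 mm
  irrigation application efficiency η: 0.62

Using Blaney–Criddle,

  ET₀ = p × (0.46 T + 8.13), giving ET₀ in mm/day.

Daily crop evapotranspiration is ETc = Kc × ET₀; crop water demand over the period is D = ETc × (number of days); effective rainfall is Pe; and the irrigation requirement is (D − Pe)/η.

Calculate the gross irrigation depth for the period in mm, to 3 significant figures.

51.6 mm

ET₀ = 0.28 × (0.46 × 21.0 + 8.13) = 0.28 × 17.790 = 4.9812 mm/d
ETc = Kc × ET₀ = 1.14 × 4.9812 = 5.6786 mm/d
Crop demand D = ETc × 10 d = 5.6786 × 10 = 56.786 mm
D − Pe = 56.786 − 24.8 = 31.986 mm
Gross irrigation = 31.986 / 0.62 = 51.590 mm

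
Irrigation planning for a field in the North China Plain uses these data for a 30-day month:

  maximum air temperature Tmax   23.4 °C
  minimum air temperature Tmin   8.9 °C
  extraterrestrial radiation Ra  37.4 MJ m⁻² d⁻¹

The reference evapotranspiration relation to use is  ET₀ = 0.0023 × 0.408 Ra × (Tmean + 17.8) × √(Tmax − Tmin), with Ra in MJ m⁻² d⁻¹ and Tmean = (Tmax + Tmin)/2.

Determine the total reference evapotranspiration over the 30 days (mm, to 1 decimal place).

136.1 mm

Tmean = (23.4 + 8.9)/2 = 16.15 °C
0.408 Ra = 0.408 × 37.4 = 15.2592 mm/d equivalent
ET₀ = 0.0023 × 15.2592 × (16.15 + 17.8) × √14.5 = 0.0023 × 15.2592 × 33.95 × 3.8079 = 4.5372 mm/d
Over 30 days: 4.5372 × 30 = 136.116 mm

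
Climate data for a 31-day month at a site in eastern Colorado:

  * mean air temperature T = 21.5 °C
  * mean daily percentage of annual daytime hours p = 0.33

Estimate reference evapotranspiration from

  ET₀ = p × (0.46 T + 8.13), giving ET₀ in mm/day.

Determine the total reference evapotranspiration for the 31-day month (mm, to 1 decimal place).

184.3 mm

ET₀ = 0.33 × (0.46 × 21.5 + 8.13) = 0.33 × 18.020 = 5.9466 mm/d
Monthly total = 5.9466 × 31 = 184.345 mm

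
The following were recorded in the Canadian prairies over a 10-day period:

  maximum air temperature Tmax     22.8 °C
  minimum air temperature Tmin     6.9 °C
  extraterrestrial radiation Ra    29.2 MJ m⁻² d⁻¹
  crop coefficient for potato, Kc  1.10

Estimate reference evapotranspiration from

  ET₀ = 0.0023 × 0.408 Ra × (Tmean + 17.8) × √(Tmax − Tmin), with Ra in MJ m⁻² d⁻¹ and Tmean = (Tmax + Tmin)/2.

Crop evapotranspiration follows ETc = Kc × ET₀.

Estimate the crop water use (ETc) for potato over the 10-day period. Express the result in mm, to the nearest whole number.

39 mm

Tmean = (22.8 + 6.9)/2 = 14.85 °C
0.408 Ra = 0.408 × 29.2 = 11.9136 mm/d equivalent
ET₀ = 0.0023 × 11.9136 × (14.85 + 17.8) × √15.9 = 0.0023 × 11.9136 × 32.65 × 3.9875 = 3.5674 mm/d
ETc = Kc × ET₀ = 1.10 × 3.5674 = 3.9241 mm/d
Over 10 days: 3.9241 × 10 = 39.241 mm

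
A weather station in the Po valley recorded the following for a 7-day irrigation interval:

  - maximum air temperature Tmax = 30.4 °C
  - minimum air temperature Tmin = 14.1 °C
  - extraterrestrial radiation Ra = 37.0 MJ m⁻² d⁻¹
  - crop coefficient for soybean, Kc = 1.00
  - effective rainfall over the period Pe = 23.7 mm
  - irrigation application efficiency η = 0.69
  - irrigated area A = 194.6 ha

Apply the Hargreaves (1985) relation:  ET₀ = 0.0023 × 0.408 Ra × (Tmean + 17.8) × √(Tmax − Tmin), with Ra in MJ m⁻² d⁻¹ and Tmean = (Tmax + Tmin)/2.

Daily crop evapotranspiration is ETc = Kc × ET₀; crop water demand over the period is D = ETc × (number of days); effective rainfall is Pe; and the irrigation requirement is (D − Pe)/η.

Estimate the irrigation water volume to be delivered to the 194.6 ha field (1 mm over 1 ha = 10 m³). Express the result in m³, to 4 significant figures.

Tmean = (30.4 + 14.1)/2 = 22.25 °C
0.408 Ra = 0.408 × 37.0 = 15.0960 mm/d equivalent
ET₀ = 0.0023 × 15.0960 × (22.25 + 17.8) × √16.3 = 0.0023 × 15.0960 × 40.05 × 4.0373 = 5.6141 mm/d
ETc = Kc × ET₀ = 1.00 × 5.6141 = 5.6141 mm/d
Crop demand D = ETc × 7 d = 5.6141 × 7 = 39.299 mm
D − Pe = 39.299 − 23.7 = 15.599 mm
Gross irrigation = 15.599 / 0.69 = 22.607 mm
Volume = 22.607 mm × 194.6 ha × 10 = 43993.2 m³

43990 m³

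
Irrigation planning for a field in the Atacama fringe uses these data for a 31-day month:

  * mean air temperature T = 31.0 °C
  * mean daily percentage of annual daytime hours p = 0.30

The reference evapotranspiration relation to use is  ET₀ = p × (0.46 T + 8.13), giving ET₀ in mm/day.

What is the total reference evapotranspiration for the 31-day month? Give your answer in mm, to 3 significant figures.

208 mm

ET₀ = 0.30 × (0.46 × 31.0 + 8.13) = 0.30 × 22.390 = 6.7170 mm/d
Monthly total = 6.7170 × 31 = 208.227 mm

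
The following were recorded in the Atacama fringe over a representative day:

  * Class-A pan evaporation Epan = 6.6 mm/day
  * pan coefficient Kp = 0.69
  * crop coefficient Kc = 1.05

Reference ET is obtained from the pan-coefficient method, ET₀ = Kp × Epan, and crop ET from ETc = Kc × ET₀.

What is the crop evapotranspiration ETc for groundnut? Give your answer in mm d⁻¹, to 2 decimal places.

4.78 mm d⁻¹

ET₀ = 0.69 × 6.6 = 4.5540 mm/d
ETc = Kc × ET₀ = 1.05 × 4.5540 = 4.7817 mm/d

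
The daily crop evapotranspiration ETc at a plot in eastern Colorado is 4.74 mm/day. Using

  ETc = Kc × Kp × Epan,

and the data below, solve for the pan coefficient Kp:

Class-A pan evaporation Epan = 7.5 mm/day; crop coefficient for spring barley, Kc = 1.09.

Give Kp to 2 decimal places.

0.58

ETc = Kc × Kp × Epan  ⇒  Kp = ETc / (Kc × Epan)
Kp = 4.74 / (1.09 × 7.5) = 4.74 / 8.175 = 0.5798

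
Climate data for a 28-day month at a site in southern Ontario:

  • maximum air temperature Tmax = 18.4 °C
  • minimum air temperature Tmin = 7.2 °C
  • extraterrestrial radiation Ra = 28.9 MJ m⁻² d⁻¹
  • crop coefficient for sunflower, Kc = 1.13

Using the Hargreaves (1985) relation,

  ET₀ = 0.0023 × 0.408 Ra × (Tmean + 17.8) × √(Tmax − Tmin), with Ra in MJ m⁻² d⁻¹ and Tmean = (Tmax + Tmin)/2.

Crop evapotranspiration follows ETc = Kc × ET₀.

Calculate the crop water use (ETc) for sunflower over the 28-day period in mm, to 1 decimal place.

87.9 mm

Tmean = (18.4 + 7.2)/2 = 12.80 °C
0.408 Ra = 0.408 × 28.9 = 11.7912 mm/d equivalent
ET₀ = 0.0023 × 11.7912 × (12.80 + 17.8) × √11.2 = 0.0023 × 11.7912 × 30.60 × 3.3466 = 2.7772 mm/d
ETc = Kc × ET₀ = 1.13 × 2.7772 = 3.1382 mm/d
Over 28 days: 3.1382 × 28 = 87.870 mm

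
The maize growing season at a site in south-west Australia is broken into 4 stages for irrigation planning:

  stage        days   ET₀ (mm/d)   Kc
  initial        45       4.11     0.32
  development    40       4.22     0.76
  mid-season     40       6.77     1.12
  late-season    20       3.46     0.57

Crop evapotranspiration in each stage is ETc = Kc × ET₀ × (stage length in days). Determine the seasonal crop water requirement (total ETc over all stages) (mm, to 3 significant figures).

530 mm

initial: 0.32 × 4.11 × 45 = 59.18 mm
development: 0.76 × 4.22 × 40 = 128.29 mm
mid-season: 1.12 × 6.77 × 40 = 303.30 mm
late-season: 0.57 × 3.46 × 20 = 39.44 mm
Seasonal total = 530.21 mm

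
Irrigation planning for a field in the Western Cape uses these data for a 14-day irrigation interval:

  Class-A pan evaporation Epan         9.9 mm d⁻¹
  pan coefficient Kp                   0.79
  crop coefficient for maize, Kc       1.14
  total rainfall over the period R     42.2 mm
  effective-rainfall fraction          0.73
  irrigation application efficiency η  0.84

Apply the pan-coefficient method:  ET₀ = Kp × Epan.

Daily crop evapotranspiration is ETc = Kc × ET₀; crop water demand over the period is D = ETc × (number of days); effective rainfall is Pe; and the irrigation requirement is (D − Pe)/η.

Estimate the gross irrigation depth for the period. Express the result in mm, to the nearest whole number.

ET₀ = 0.79 × 9.9 = 7.8210 mm/d
ETc = Kc × ET₀ = 1.14 × 7.8210 = 8.9159 mm/d
Crop demand D = ETc × 14 d = 8.9159 × 14 = 124.823 mm
Pe = 0.73 × 42.2 = 30.806 mm
D − Pe = 124.823 − 30.806 = 94.017 mm
Gross irrigation = 94.017 / 0.84 = 111.925 mm

112 mm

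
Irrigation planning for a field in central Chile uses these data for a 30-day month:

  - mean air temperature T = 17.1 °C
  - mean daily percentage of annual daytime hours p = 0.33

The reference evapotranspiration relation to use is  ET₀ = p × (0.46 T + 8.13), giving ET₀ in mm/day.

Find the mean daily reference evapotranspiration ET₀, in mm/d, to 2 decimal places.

5.28 mm/d

ET₀ = 0.33 × (0.46 × 17.1 + 8.13) = 0.33 × 15.996 = 5.2787 mm/d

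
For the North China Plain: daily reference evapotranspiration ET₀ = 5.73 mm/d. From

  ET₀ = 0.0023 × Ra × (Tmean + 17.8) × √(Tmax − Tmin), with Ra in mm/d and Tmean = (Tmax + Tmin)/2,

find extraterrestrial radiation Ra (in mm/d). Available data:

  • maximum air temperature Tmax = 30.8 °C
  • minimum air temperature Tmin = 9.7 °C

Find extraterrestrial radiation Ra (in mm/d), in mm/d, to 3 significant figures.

14.3 mm/d

Tmean = 20.25 °C; √ΔT = 4.5935
Ra = ET₀ / [0.0023 × (Tmean+17.8) × √ΔT] = 5.73 / (0.0023 × 38.05 × 4.5935) = 14.254 mm/d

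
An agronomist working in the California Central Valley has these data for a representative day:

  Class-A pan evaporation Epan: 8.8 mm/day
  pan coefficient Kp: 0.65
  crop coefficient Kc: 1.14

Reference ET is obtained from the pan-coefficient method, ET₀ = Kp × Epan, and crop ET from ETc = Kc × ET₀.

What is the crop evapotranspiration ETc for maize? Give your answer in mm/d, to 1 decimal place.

6.5 mm/d

ET₀ = 0.65 × 8.8 = 5.7200 mm/d
ETc = Kc × ET₀ = 1.14 × 5.7200 = 6.5208 mm/d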